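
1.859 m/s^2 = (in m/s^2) 1.859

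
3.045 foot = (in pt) 2631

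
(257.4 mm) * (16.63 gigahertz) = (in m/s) 4.281e+09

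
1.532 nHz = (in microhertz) 0.001532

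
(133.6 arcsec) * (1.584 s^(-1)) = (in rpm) 0.009797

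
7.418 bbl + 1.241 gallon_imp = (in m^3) 1.185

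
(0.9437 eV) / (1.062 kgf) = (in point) 4.115e-17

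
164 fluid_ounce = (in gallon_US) 1.281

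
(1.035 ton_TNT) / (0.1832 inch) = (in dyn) 9.306e+16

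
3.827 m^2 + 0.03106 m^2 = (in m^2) 3.858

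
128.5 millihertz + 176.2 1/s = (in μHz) 1.763e+08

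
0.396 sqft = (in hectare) 3.679e-06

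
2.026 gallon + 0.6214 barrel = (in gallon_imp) 23.42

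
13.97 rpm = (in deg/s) 83.82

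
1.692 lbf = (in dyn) 7.526e+05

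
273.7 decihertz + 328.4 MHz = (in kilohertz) 3.284e+05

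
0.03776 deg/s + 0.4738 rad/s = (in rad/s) 0.4745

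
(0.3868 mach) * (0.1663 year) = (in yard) 7.554e+08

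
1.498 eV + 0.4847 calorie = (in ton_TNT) 4.847e-10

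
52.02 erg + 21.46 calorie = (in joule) 89.79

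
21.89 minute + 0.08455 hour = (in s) 1618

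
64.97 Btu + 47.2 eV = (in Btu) 64.97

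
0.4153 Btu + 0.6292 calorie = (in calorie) 105.4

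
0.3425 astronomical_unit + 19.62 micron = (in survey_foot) 1.681e+11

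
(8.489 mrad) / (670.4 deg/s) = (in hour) 2.015e-07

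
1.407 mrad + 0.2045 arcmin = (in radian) 0.001466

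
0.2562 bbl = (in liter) 40.73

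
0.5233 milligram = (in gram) 0.0005233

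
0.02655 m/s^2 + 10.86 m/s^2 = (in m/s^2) 10.89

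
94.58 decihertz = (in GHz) 9.458e-09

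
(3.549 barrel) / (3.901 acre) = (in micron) 35.74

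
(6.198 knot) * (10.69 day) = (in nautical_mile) 1590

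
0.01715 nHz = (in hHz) 1.715e-13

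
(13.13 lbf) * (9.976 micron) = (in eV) 3.637e+15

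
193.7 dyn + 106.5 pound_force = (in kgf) 48.31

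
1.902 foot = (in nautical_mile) 0.000313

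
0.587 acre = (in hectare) 0.2376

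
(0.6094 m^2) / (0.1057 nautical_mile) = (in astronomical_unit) 2.081e-14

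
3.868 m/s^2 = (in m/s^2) 3.868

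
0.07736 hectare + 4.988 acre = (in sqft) 2.256e+05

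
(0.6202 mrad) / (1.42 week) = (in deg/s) 4.138e-08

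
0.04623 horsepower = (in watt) 34.47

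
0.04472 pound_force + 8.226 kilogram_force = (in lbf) 18.18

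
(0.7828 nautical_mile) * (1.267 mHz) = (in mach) 0.005395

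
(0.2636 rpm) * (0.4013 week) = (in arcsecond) 1.382e+09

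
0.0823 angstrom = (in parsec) 2.667e-28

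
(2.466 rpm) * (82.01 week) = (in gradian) 8.154e+08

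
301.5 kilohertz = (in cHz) 3.015e+07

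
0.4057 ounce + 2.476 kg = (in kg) 2.488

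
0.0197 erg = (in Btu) 1.867e-12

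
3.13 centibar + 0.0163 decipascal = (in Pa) 3130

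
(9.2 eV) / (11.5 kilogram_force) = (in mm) 1.307e-17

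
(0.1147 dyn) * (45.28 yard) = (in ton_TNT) 1.135e-14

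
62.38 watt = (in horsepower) 0.08365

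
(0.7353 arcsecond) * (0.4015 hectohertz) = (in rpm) 0.001367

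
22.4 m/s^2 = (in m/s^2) 22.4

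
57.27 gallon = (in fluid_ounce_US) 7331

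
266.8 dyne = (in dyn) 266.8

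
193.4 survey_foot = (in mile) 0.03663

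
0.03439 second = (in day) 3.98e-07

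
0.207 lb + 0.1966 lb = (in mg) 1.831e+05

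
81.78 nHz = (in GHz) 8.178e-17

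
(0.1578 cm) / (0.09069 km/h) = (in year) 1.986e-09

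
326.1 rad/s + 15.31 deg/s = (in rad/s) 326.4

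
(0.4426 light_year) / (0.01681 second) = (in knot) 4.842e+17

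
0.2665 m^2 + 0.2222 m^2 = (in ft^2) 5.26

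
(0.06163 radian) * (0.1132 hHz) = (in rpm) 6.662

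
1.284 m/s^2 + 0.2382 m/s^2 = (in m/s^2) 1.522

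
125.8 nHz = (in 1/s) 1.258e-07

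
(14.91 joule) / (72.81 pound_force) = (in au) 3.077e-13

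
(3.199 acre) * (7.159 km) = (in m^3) 9.268e+07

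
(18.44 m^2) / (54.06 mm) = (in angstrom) 3.411e+12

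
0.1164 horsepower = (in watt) 86.8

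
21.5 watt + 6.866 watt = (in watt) 28.37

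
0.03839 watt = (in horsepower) 5.148e-05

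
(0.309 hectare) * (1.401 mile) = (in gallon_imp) 1.533e+09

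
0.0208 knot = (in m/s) 0.0107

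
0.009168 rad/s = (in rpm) 0.08755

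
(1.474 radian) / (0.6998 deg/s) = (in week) 0.0001995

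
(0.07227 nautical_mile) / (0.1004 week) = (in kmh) 0.007935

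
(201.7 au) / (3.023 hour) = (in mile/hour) 6.202e+09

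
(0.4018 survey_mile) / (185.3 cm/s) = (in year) 1.107e-05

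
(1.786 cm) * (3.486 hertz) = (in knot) 0.121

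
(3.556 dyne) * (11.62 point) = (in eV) 9.098e+11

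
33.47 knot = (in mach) 0.05057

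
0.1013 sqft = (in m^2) 0.009411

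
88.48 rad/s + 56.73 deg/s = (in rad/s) 89.47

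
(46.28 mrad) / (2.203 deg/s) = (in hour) 0.0003343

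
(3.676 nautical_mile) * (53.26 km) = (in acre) 8.96e+04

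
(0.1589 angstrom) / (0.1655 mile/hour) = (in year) 6.81e-18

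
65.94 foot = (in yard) 21.98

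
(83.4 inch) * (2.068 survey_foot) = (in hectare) 0.0001335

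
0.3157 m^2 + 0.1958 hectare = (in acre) 0.4839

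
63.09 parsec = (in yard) 2.129e+18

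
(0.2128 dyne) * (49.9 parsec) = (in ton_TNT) 783.1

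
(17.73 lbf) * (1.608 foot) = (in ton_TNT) 9.239e-09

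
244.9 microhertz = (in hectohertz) 2.449e-06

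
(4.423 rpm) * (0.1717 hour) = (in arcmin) 9.842e+05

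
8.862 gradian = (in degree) 7.976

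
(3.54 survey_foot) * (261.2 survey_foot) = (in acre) 0.02123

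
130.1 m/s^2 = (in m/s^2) 130.1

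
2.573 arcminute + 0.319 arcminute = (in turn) 0.0001339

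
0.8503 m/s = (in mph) 1.902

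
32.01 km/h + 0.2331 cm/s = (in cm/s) 889.4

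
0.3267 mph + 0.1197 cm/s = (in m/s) 0.1472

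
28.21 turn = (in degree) 1.016e+04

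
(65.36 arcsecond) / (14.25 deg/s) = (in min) 2.123e-05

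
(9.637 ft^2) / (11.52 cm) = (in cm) 777.2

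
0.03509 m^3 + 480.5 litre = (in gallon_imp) 113.4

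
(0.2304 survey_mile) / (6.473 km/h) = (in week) 0.000341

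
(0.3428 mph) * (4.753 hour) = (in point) 7.433e+06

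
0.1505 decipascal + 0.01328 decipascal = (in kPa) 1.638e-05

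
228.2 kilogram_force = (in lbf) 503.1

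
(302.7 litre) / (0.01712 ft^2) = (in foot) 624.4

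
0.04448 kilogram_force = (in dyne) 4.362e+04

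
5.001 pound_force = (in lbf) 5.001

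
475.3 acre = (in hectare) 192.3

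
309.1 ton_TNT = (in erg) 1.293e+19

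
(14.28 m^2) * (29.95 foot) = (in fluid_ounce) 4.408e+06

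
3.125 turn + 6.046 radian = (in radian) 25.68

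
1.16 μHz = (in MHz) 1.16e-12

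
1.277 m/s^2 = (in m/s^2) 1.277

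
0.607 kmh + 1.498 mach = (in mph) 1141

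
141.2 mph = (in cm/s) 6312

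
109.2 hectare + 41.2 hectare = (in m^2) 1.504e+06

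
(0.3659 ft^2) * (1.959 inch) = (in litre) 1.691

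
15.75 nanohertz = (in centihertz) 1.575e-06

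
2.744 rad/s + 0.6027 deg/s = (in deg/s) 157.8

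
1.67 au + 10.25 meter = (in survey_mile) 1.552e+08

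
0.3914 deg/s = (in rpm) 0.06523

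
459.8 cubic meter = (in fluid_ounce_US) 1.555e+07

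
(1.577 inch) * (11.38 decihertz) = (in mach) 0.0001339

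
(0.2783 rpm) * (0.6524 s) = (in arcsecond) 3922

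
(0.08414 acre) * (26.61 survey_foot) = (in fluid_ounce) 9.339e+07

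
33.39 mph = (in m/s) 14.93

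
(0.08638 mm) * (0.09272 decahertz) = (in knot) 0.0001557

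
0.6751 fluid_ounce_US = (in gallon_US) 0.005274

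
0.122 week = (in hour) 20.5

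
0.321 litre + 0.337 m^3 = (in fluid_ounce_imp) 1.187e+04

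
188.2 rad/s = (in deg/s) 1.078e+04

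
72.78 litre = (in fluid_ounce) 2461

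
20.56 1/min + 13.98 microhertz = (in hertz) 0.3427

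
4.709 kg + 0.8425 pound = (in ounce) 179.6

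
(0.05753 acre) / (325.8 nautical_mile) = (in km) 3.859e-07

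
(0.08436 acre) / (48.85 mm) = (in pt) 1.981e+07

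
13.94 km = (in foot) 4.573e+04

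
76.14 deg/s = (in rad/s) 1.329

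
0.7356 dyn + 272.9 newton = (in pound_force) 61.35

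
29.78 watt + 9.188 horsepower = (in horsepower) 9.228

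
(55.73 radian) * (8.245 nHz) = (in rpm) 4.388e-06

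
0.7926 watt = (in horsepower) 0.001063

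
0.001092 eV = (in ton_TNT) 4.182e-32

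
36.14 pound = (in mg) 1.639e+07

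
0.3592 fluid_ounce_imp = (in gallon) 0.002696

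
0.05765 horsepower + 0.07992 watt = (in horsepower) 0.05776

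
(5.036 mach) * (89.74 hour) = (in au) 0.003703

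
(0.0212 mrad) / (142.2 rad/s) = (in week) 2.465e-13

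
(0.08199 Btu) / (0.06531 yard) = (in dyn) 1.449e+08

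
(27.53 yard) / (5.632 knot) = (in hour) 0.002413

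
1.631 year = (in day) 595.3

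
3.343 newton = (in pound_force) 0.7515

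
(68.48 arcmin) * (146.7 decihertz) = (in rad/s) 0.2922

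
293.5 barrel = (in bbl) 293.5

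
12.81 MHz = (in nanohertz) 1.281e+16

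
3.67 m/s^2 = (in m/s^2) 3.67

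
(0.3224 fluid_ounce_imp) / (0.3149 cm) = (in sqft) 0.03131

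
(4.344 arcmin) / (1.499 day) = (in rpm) 9.317e-08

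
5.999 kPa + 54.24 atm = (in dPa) 5.502e+07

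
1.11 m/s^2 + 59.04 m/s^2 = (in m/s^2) 60.15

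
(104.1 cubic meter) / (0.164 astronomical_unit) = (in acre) 1.048e-12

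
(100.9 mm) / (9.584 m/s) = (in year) 3.338e-10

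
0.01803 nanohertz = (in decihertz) 1.803e-10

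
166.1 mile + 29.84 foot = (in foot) 8.77e+05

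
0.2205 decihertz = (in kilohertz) 2.205e-05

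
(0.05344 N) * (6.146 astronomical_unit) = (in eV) 3.067e+29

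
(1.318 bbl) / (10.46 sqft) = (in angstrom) 2.156e+09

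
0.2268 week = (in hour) 38.1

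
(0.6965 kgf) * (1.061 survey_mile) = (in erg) 1.166e+11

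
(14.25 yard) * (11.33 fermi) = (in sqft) 1.589e-12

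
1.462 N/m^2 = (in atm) 1.443e-05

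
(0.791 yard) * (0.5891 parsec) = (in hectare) 1.315e+12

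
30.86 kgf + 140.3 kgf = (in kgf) 171.2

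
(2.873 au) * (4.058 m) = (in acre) 4.31e+08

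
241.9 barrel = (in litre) 3.846e+04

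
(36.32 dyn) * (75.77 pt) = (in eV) 6.059e+13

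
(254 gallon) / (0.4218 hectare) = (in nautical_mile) 1.231e-07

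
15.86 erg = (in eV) 9.899e+12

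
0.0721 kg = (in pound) 0.159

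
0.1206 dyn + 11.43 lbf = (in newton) 50.84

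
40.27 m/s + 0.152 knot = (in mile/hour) 90.26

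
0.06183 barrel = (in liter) 9.83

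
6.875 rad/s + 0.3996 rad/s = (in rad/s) 7.275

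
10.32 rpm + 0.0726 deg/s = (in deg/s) 61.99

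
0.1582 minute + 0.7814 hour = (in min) 47.04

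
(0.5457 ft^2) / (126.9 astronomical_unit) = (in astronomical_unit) 1.785e-26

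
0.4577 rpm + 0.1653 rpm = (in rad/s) 0.06524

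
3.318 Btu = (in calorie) 836.7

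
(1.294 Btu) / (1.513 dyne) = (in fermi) 9.023e+22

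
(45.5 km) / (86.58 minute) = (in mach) 0.02572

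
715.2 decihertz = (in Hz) 71.52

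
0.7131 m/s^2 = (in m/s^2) 0.7131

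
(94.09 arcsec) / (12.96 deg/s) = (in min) 3.361e-05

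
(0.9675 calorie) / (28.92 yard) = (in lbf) 0.03441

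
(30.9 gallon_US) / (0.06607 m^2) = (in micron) 1.77e+06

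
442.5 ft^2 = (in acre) 0.01016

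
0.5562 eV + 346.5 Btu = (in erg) 3.656e+12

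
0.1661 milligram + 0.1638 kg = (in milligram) 1.638e+05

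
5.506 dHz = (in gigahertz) 5.506e-10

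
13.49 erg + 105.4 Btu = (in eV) 6.941e+23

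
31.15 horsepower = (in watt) 2.323e+04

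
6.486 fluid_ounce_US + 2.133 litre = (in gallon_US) 0.6142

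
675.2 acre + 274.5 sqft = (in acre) 675.2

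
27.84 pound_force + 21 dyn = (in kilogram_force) 12.63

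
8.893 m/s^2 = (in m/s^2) 8.893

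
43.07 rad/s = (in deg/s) 2468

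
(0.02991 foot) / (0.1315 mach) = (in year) 6.456e-12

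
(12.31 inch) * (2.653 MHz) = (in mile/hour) 1.856e+06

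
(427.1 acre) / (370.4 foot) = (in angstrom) 1.531e+14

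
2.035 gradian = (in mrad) 31.97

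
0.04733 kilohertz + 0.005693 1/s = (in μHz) 4.734e+07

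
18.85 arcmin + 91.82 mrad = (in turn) 0.01549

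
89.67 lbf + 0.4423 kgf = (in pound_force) 90.65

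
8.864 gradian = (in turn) 0.02216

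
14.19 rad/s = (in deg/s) 813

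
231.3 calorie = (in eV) 6.04e+21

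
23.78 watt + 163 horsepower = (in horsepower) 163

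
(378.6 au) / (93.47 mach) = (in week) 2942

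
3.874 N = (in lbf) 0.8709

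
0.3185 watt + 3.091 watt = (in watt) 3.41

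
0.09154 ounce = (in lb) 0.005721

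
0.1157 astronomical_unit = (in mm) 1.731e+13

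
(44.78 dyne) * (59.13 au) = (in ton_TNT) 0.9467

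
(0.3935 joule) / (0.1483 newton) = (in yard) 2.902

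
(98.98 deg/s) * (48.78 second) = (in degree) 4828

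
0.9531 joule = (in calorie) 0.2278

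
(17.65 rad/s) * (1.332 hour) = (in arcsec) 1.746e+10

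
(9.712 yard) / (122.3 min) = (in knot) 0.002352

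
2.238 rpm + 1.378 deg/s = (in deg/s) 14.81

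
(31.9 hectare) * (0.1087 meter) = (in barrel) 2.181e+05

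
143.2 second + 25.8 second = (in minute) 2.817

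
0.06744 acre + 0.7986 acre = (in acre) 0.866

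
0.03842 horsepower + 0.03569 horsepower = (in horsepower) 0.07411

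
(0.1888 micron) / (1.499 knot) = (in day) 2.834e-12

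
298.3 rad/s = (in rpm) 2849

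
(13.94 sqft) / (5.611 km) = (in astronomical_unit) 1.543e-15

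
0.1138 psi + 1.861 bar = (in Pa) 1.869e+05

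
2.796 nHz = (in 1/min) 1.678e-07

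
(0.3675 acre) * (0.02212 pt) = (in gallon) 3.066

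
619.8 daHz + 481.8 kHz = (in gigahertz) 0.000488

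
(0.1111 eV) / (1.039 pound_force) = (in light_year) 4.071e-37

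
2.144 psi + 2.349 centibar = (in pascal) 1.713e+04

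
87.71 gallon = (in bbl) 2.088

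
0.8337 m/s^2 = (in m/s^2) 0.8337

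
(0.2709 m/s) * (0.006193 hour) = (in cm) 604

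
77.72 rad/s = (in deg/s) 4453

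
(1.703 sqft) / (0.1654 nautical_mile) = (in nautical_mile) 2.789e-07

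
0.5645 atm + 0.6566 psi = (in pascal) 6.173e+04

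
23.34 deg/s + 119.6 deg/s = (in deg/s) 142.9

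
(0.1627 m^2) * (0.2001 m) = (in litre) 32.56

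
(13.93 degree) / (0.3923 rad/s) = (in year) 1.965e-08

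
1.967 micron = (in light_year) 2.079e-22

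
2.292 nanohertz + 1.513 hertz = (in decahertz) 0.1513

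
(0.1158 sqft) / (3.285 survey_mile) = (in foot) 6.676e-06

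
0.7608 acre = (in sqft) 3.314e+04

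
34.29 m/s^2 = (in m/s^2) 34.29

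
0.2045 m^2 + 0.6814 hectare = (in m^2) 6814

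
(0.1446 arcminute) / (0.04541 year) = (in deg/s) 1.683e-09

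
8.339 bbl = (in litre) 1326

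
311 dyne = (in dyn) 311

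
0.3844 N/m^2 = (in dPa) 3.844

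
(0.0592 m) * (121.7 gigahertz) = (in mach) 2.116e+07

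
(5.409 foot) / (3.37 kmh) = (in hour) 0.0004892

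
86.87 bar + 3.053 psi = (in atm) 85.94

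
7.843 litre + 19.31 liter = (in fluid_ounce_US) 918.2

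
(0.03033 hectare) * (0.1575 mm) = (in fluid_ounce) 1615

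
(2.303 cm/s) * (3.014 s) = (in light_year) 7.337e-18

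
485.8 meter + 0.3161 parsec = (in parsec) 0.3161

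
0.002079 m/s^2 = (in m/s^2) 0.002079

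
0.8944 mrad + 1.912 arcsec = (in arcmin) 3.107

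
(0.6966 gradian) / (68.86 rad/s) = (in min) 2.648e-06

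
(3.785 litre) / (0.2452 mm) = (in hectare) 0.001544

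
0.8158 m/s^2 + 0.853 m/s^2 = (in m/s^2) 1.669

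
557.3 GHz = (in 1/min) 3.344e+13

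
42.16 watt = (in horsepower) 0.05654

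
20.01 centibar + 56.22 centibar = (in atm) 0.7523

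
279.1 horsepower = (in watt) 2.081e+05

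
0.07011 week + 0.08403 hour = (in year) 0.001354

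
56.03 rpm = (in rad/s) 5.867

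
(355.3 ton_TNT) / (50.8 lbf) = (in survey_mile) 4.088e+06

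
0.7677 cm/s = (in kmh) 0.02764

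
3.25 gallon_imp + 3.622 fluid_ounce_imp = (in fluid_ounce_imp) 523.6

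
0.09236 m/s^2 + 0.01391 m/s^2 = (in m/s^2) 0.1063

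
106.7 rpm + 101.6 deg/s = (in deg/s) 741.8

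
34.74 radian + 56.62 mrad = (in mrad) 3.48e+04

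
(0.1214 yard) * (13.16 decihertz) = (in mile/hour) 0.3268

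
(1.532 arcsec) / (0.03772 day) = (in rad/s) 2.279e-09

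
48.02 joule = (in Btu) 0.04551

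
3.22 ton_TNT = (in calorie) 3.22e+09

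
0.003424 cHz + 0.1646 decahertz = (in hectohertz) 0.01646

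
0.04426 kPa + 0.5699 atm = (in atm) 0.5703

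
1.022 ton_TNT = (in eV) 2.669e+28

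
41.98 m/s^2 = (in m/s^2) 41.98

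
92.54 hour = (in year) 0.01056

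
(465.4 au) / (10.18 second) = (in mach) 2.009e+10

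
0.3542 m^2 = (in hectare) 3.542e-05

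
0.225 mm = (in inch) 0.008858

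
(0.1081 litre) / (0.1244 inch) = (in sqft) 0.3682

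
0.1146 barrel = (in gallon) 4.813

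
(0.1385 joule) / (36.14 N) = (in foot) 0.01257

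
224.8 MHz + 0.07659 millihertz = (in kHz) 2.248e+05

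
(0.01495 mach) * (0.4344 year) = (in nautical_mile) 3.765e+04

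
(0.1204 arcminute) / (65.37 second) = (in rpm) 5.116e-06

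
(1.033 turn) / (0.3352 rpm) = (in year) 5.863e-06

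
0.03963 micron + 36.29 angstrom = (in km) 4.326e-11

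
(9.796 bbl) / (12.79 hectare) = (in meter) 1.218e-05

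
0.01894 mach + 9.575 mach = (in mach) 9.594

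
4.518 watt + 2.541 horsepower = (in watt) 1899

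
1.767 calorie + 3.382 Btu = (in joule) 3576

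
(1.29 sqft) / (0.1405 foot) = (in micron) 2.799e+06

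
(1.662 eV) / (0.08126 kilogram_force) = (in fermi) 0.0003342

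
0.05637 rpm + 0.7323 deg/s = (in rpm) 0.1784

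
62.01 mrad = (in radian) 0.06201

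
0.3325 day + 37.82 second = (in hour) 7.991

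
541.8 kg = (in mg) 5.418e+08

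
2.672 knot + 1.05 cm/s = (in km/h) 4.986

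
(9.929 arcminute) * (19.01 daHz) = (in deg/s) 31.46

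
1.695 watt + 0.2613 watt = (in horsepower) 0.002623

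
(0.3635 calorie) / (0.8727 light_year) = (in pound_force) 4.141e-17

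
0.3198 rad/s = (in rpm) 3.054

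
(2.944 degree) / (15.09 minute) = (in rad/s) 5.675e-05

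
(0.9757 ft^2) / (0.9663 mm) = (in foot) 307.8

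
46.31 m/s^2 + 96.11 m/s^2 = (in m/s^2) 142.4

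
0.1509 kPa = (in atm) 0.001489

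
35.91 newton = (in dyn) 3.591e+06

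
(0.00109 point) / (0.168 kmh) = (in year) 2.613e-13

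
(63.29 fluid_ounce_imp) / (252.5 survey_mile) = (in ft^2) 4.763e-08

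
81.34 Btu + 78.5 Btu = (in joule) 1.686e+05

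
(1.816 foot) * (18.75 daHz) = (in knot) 201.7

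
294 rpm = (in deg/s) 1764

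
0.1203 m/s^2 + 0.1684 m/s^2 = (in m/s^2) 0.2887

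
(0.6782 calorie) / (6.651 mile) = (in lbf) 5.96e-05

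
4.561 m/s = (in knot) 8.866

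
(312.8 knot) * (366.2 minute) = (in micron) 3.536e+12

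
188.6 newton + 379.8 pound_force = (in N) 1878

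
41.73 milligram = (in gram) 0.04173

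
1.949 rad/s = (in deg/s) 111.7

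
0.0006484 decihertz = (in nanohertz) 6.484e+04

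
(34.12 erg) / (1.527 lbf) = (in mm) 0.0005023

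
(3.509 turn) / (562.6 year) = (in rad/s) 1.243e-09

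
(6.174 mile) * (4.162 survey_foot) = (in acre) 3.115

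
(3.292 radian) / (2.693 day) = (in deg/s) 0.0008106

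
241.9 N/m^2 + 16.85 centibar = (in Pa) 1.709e+04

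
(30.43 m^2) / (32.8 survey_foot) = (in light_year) 3.217e-16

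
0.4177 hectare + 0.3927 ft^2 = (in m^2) 4177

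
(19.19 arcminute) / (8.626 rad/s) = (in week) 1.07e-09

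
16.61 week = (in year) 0.3185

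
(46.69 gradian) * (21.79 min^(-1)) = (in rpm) 2.543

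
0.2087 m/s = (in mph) 0.4668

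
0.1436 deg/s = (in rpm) 0.02393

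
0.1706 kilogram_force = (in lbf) 0.3761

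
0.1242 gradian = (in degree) 0.1118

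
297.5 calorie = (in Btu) 1.18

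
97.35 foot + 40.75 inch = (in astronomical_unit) 2.053e-10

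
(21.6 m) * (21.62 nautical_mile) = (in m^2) 8.649e+05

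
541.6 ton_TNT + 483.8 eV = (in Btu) 2.148e+09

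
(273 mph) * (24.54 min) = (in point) 5.094e+08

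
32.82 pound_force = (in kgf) 14.89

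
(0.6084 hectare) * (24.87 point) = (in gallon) 1.41e+04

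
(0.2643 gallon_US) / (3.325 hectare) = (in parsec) 9.751e-25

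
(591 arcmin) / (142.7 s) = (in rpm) 0.0115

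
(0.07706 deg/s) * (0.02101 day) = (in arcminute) 8393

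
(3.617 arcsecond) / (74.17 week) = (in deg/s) 2.24e-11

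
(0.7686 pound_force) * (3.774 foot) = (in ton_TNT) 9.4e-10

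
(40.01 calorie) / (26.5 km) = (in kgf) 0.0006442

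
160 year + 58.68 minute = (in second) 5.046e+09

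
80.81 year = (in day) 2.95e+04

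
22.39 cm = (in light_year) 2.367e-17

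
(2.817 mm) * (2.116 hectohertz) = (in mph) 1.333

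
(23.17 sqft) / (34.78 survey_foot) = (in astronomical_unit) 1.357e-12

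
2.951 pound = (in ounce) 47.22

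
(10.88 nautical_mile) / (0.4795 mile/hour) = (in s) 9.4e+04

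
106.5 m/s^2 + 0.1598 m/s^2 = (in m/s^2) 106.7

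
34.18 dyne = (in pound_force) 7.684e-05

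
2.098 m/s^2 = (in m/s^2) 2.098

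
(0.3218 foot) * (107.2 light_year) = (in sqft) 1.071e+18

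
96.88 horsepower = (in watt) 7.224e+04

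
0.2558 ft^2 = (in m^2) 0.02376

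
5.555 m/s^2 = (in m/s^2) 5.555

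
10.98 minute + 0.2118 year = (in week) 11.04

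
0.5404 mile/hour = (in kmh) 0.8697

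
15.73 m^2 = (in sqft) 169.3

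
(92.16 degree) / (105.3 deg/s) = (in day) 1.013e-05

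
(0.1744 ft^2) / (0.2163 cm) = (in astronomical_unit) 5.007e-11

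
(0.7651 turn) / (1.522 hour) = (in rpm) 0.008378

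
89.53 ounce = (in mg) 2.538e+06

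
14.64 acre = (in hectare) 5.925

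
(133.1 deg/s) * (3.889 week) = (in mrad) 5.464e+09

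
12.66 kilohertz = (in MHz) 0.01266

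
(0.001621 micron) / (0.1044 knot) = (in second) 3.018e-08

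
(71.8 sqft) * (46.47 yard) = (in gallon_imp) 6.235e+04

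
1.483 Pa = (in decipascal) 14.83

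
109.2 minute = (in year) 0.0002078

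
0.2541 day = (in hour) 6.098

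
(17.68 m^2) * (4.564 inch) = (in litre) 2050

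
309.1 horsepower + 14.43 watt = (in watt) 2.305e+05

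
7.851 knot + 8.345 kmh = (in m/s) 6.357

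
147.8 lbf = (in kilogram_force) 67.04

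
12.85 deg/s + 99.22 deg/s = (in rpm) 18.68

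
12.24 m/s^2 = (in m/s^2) 12.24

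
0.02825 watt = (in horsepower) 3.788e-05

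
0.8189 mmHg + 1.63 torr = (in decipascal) 3265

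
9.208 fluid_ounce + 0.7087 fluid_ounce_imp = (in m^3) 0.0002924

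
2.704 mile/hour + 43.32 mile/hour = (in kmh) 74.07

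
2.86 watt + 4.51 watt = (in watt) 7.37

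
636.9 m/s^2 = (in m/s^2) 636.9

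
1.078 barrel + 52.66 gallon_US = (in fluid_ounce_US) 1.254e+04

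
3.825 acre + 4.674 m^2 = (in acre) 3.826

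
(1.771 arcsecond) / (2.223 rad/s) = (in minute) 6.437e-08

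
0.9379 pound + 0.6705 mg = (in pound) 0.9379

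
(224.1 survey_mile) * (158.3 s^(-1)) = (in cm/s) 5.709e+09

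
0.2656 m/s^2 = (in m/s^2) 0.2656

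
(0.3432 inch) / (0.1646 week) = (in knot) 1.702e-07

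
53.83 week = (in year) 1.032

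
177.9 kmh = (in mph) 110.5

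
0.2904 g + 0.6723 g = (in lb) 0.002122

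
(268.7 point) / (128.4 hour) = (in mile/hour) 4.587e-07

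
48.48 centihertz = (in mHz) 484.8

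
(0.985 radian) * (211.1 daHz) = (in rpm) 1.986e+04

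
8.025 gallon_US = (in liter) 30.38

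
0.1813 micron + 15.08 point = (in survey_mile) 3.306e-06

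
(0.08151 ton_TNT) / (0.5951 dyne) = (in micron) 5.731e+19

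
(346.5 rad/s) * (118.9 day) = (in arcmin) 1.224e+13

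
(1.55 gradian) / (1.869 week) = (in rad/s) 2.154e-08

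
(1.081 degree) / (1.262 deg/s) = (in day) 9.914e-06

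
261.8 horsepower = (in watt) 1.952e+05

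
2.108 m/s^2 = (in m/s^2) 2.108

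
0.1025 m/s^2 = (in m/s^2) 0.1025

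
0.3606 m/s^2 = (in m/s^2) 0.3606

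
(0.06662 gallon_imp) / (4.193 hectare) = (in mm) 7.223e-06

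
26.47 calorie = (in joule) 110.8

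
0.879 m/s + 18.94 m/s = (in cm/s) 1982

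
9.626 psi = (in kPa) 66.37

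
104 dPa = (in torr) 0.07801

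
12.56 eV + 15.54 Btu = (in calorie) 3919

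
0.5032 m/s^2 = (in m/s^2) 0.5032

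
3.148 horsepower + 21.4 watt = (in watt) 2369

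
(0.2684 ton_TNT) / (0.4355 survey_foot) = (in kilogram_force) 8.627e+08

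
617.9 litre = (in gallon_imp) 135.9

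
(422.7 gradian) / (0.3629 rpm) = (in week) 0.0002889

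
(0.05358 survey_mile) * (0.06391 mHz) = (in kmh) 0.01984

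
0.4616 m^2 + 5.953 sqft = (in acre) 0.0002507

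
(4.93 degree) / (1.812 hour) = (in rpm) 0.000126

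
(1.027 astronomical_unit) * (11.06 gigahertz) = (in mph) 3.801e+21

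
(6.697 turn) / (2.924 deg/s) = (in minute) 13.74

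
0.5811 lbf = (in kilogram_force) 0.2636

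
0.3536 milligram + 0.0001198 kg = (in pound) 0.0002649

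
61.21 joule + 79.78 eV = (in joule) 61.21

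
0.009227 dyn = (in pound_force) 2.074e-08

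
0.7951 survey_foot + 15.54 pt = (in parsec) 8.032e-18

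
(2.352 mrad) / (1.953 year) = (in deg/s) 2.188e-09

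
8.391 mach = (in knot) 5554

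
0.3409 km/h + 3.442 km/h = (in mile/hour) 2.351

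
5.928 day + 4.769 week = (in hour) 943.5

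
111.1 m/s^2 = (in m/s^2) 111.1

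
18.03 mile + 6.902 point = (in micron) 2.902e+10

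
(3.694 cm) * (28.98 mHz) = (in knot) 0.002081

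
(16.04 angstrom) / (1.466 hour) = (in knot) 5.908e-13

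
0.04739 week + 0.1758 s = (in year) 0.0009089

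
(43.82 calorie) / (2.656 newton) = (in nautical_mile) 0.03727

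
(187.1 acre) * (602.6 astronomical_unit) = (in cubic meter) 6.826e+19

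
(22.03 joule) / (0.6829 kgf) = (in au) 2.199e-11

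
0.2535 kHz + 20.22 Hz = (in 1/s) 273.7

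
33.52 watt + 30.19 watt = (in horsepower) 0.08544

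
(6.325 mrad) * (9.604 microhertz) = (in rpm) 5.801e-07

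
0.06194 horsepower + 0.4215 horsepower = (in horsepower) 0.4834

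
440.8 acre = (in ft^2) 1.92e+07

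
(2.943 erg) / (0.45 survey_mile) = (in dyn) 4.064e-05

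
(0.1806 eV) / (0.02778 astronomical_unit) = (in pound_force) 1.565e-30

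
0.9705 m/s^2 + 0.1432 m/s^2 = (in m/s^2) 1.114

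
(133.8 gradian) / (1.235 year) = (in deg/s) 3.092e-06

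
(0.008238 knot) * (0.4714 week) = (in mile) 0.7508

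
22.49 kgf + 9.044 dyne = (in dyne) 2.206e+07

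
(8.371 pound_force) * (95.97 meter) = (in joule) 3574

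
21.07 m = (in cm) 2107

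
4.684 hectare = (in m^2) 4.684e+04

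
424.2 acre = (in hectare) 171.7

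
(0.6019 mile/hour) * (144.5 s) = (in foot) 127.6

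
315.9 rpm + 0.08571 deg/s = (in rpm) 315.9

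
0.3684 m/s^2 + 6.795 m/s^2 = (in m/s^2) 7.163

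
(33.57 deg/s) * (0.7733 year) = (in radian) 1.429e+07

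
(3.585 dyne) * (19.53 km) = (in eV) 4.37e+18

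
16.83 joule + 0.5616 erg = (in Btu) 0.01595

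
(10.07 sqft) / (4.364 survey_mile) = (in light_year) 1.408e-20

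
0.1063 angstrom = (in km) 1.063e-14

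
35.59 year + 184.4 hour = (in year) 35.61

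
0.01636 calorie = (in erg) 6.845e+05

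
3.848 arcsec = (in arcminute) 0.06413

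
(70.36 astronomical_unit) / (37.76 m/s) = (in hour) 7.743e+07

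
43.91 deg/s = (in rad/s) 0.7664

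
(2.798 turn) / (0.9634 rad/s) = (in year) 5.786e-07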